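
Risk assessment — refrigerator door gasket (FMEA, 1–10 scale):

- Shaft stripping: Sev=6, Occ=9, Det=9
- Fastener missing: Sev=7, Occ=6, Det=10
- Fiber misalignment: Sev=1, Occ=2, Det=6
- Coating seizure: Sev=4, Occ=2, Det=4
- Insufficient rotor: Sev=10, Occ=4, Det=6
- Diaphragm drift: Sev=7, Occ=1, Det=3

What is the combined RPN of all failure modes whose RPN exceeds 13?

1199

RPN = Severity × Occurrence × Detection:
  Shaft stripping: 6 × 9 × 9 = 486
  Fastener missing: 7 × 6 × 10 = 420
  Fiber misalignment: 1 × 2 × 6 = 12
  Coating seizure: 4 × 2 × 4 = 32
  Insufficient rotor: 10 × 4 × 6 = 240
  Diaphragm drift: 7 × 1 × 3 = 21
RPN > 13: Shaft stripping (486), Fastener missing (420), Coating seizure (32), Insufficient rotor (240), Diaphragm drift (21).
Sum: 486 + 420 + 32 + 240 + 21 = 1199.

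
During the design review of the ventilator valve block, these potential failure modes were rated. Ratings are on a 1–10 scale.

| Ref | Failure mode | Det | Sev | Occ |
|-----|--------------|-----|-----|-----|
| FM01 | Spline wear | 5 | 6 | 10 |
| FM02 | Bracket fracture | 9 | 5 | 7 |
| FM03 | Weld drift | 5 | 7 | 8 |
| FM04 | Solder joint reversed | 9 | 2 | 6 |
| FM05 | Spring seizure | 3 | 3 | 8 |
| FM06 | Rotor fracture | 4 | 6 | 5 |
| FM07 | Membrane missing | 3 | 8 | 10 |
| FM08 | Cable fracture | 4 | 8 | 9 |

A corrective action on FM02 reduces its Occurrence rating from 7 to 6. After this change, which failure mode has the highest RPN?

RPN = Severity × Occurrence × Detection:
  FM01: 6 × 10 × 5 = 300
  FM02: 5 × 7 × 9 = 315
  FM03: 7 × 8 × 5 = 280
  FM04: 2 × 6 × 9 = 108
  FM05: 3 × 8 × 3 = 72
  FM06: 6 × 5 × 4 = 120
  FM07: 8 × 10 × 3 = 240
  FM08: 8 × 9 × 4 = 288
After action: FM02 → 5 × 6 × 9 = 270.
Revised RPNs: FM01=300, FM08=288, FM03=280, FM02=270, FM07=240, FM06=120, FM04=108, FM05=72.
Highest is now FM01 (300).

FM01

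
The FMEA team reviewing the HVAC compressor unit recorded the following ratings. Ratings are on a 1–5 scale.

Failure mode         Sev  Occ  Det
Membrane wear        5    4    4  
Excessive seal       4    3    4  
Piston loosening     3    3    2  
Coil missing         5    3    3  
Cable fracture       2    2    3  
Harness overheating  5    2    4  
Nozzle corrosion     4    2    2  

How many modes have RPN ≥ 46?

RPN = Severity × Occurrence × Detection:
  Membrane wear: 5 × 4 × 4 = 80
  Excessive seal: 4 × 3 × 4 = 48
  Piston loosening: 3 × 3 × 2 = 18
  Coil missing: 5 × 3 × 3 = 45
  Cable fracture: 2 × 2 × 3 = 12
  Harness overheating: 5 × 2 × 4 = 40
  Nozzle corrosion: 4 × 2 × 2 = 16
Modes with RPN ≥ 46: Membrane wear (80), Excessive seal (48) → 2.

2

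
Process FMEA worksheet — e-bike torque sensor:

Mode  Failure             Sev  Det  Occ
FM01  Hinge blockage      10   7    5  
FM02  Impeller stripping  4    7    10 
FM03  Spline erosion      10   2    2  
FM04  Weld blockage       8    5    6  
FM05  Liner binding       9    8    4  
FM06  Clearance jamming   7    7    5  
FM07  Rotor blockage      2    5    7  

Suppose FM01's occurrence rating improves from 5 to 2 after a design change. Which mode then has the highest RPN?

FM05

RPN = Severity × Occurrence × Detection:
  FM01: 10 × 5 × 7 = 350
  FM02: 4 × 10 × 7 = 280
  FM03: 10 × 2 × 2 = 40
  FM04: 8 × 6 × 5 = 240
  FM05: 9 × 4 × 8 = 288
  FM06: 7 × 5 × 7 = 245
  FM07: 2 × 7 × 5 = 70
After action: FM01 → 10 × 2 × 7 = 140.
Revised RPNs: FM05=288, FM02=280, FM06=245, FM04=240, FM01=140, FM07=70, FM03=40.
Highest is now FM05 (288).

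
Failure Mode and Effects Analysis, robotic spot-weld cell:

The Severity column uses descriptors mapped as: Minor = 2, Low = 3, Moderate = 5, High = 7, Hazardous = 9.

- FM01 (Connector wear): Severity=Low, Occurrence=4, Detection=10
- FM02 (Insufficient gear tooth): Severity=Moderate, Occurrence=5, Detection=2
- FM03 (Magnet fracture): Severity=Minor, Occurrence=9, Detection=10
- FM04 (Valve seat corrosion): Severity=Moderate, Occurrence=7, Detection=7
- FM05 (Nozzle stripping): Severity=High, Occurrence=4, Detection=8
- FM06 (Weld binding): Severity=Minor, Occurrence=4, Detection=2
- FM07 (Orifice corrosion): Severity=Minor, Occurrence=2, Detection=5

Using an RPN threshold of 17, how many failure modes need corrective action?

6

RPN = Severity × Occurrence × Detection:
  FM01: 3 × 4 × 10 = 120
  FM02: 5 × 5 × 2 = 50
  FM03: 2 × 9 × 10 = 180
  FM04: 5 × 7 × 7 = 245
  FM05: 7 × 4 × 8 = 224
  FM06: 2 × 4 × 2 = 16
  FM07: 2 × 2 × 5 = 20
Modes with RPN ≥ 17: FM01 (120), FM02 (50), FM03 (180), FM04 (245), FM05 (224), FM07 (20) → 6.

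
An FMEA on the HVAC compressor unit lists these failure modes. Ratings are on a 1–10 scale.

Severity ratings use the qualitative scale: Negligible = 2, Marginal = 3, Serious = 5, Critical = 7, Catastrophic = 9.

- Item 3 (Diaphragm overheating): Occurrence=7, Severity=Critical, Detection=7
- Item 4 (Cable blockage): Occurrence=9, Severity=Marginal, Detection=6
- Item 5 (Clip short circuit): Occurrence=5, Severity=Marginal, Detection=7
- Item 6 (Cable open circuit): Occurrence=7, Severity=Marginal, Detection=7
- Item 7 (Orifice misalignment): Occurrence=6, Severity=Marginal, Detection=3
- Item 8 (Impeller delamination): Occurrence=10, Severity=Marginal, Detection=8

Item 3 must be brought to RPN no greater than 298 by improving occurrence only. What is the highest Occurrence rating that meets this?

Item 3: S=7, O=7, D=7 → current RPN = 343.
Fixed product = 49. Need 49 × O ≤ 298, so O ≤ 298/49 = 6.08.
Maximum integer Occurrence rating = 6 (gives RPN 294; O=7 would give 343 > 298).

6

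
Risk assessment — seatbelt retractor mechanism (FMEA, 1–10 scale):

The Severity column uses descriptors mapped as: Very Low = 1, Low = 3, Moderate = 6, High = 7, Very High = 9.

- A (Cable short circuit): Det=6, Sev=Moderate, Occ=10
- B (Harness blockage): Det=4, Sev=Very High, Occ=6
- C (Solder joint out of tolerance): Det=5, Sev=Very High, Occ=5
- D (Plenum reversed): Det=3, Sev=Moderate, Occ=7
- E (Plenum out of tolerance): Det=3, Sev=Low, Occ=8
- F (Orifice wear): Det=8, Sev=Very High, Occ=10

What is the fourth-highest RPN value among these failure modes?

RPN = Severity × Occurrence × Detection:
  A: 6 × 10 × 6 = 360
  B: 9 × 6 × 4 = 216
  C: 9 × 5 × 5 = 225
  D: 6 × 7 × 3 = 126
  E: 3 × 8 × 3 = 72
  F: 9 × 10 × 8 = 720
Sorted descending: 720, 360, 225, 216, 126, 72.
The fourth-highest RPN is 216 (B).

216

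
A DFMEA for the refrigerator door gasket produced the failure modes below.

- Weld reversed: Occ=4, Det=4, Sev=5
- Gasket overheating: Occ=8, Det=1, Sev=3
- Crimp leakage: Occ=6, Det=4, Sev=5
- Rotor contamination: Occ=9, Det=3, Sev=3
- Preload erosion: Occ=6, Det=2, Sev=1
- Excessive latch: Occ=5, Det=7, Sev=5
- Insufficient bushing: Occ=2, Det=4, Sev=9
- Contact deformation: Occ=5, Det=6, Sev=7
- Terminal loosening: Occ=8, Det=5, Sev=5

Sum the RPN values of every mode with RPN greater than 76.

866

RPN = Severity × Occurrence × Detection:
  Weld reversed: 5 × 4 × 4 = 80
  Gasket overheating: 3 × 8 × 1 = 24
  Crimp leakage: 5 × 6 × 4 = 120
  Rotor contamination: 3 × 9 × 3 = 81
  Preload erosion: 1 × 6 × 2 = 12
  Excessive latch: 5 × 5 × 7 = 175
  Insufficient bushing: 9 × 2 × 4 = 72
  Contact deformation: 7 × 5 × 6 = 210
  Terminal loosening: 5 × 8 × 5 = 200
RPN > 76: Weld reversed (80), Crimp leakage (120), Rotor contamination (81), Excessive latch (175), Contact deformation (210), Terminal loosening (200).
Sum: 80 + 120 + 81 + 175 + 210 + 200 = 866.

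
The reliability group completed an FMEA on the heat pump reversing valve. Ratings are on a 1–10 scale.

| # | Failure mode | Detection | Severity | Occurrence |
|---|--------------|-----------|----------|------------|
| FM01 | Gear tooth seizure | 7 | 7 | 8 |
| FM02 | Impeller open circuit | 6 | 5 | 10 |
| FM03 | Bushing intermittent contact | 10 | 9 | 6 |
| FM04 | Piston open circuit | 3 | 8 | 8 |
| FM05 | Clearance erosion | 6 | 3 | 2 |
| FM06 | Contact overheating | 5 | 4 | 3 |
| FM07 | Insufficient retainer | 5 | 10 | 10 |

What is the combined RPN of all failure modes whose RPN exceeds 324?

1432

RPN = Severity × Occurrence × Detection:
  FM01: 7 × 8 × 7 = 392
  FM02: 5 × 10 × 6 = 300
  FM03: 9 × 6 × 10 = 540
  FM04: 8 × 8 × 3 = 192
  FM05: 3 × 2 × 6 = 36
  FM06: 4 × 3 × 5 = 60
  FM07: 10 × 10 × 5 = 500
RPN > 324: FM01 (392), FM03 (540), FM07 (500).
Sum: 392 + 540 + 500 = 1432.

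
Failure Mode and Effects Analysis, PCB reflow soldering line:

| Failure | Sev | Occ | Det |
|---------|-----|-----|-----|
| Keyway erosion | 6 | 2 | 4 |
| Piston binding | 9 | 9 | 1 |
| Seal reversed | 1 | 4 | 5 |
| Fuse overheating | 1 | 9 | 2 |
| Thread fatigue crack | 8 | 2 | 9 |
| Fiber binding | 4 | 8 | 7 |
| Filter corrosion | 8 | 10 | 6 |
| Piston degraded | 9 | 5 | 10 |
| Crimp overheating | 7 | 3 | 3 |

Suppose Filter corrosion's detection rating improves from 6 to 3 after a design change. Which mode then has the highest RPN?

RPN = Severity × Occurrence × Detection:
  Keyway erosion: 6 × 2 × 4 = 48
  Piston binding: 9 × 9 × 1 = 81
  Seal reversed: 1 × 4 × 5 = 20
  Fuse overheating: 1 × 9 × 2 = 18
  Thread fatigue crack: 8 × 2 × 9 = 144
  Fiber binding: 4 × 8 × 7 = 224
  Filter corrosion: 8 × 10 × 6 = 480
  Piston degraded: 9 × 5 × 10 = 450
  Crimp overheating: 7 × 3 × 3 = 63
After action: Filter corrosion → 8 × 10 × 3 = 240.
Revised RPNs: Piston degraded=450, Filter corrosion=240, Fiber binding=224, Thread fatigue crack=144, Piston binding=81, Crimp overheating=63, Keyway erosion=48, Seal reversed=20, Fuse overheating=18.
Highest is now Piston degraded (450).

Piston degraded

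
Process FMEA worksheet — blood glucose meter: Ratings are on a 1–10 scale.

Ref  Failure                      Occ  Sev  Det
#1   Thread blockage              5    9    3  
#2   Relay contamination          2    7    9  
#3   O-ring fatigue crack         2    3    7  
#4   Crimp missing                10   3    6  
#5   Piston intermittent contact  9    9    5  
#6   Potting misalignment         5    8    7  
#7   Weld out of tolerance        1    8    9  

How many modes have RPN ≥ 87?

5

RPN = Severity × Occurrence × Detection:
  #1: 9 × 5 × 3 = 135
  #2: 7 × 2 × 9 = 126
  #3: 3 × 2 × 7 = 42
  #4: 3 × 10 × 6 = 180
  #5: 9 × 9 × 5 = 405
  #6: 8 × 5 × 7 = 280
  #7: 8 × 1 × 9 = 72
Modes with RPN ≥ 87: #1 (135), #2 (126), #4 (180), #5 (405), #6 (280) → 5.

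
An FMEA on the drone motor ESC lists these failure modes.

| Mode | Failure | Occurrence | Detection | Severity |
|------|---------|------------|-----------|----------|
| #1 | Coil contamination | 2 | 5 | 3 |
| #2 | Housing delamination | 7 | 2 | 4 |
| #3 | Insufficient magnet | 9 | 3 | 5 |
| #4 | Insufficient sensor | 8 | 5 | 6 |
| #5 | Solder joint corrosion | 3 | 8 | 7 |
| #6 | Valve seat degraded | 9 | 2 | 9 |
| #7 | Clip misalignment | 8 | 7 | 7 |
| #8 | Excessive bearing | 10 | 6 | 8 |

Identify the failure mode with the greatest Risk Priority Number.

RPN = Severity × Occurrence × Detection:
  #1: 3 × 2 × 5 = 30
  #2: 4 × 7 × 2 = 56
  #3: 5 × 9 × 3 = 135
  #4: 6 × 8 × 5 = 240
  #5: 7 × 3 × 8 = 168
  #6: 9 × 9 × 2 = 162
  #7: 7 × 8 × 7 = 392
  #8: 8 × 10 × 6 = 480
Highest RPN is 480 → #8.

#8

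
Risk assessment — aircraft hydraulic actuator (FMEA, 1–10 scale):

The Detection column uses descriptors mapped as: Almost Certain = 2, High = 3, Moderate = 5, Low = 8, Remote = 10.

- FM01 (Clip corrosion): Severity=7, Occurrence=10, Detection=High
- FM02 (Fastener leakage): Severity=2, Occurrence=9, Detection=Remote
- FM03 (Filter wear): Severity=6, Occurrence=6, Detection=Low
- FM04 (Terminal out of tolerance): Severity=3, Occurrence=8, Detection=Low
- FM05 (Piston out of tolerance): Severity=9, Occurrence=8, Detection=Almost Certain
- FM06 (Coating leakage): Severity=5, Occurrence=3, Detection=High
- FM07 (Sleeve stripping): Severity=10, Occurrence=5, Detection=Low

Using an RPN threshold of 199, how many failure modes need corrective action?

RPN = Severity × Occurrence × Detection:
  FM01: 7 × 10 × 3 = 210
  FM02: 2 × 9 × 10 = 180
  FM03: 6 × 6 × 8 = 288
  FM04: 3 × 8 × 8 = 192
  FM05: 9 × 8 × 2 = 144
  FM06: 5 × 3 × 3 = 45
  FM07: 10 × 5 × 8 = 400
Modes with RPN ≥ 199: FM01 (210), FM03 (288), FM07 (400) → 3.

3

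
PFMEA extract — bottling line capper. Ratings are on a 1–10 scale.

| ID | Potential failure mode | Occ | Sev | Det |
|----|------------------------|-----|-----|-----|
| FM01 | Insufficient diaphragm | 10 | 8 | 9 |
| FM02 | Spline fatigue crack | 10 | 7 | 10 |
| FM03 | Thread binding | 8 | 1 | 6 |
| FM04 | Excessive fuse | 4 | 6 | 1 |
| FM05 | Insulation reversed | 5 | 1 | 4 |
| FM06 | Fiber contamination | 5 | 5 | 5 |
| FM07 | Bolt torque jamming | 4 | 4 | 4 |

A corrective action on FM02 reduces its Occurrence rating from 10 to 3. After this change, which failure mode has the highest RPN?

RPN = Severity × Occurrence × Detection:
  FM01: 8 × 10 × 9 = 720
  FM02: 7 × 10 × 10 = 700
  FM03: 1 × 8 × 6 = 48
  FM04: 6 × 4 × 1 = 24
  FM05: 1 × 5 × 4 = 20
  FM06: 5 × 5 × 5 = 125
  FM07: 4 × 4 × 4 = 64
After action: FM02 → 7 × 3 × 10 = 210.
Revised RPNs: FM01=720, FM02=210, FM06=125, FM07=64, FM03=48, FM04=24, FM05=20.
Highest is now FM01 (720).

FM01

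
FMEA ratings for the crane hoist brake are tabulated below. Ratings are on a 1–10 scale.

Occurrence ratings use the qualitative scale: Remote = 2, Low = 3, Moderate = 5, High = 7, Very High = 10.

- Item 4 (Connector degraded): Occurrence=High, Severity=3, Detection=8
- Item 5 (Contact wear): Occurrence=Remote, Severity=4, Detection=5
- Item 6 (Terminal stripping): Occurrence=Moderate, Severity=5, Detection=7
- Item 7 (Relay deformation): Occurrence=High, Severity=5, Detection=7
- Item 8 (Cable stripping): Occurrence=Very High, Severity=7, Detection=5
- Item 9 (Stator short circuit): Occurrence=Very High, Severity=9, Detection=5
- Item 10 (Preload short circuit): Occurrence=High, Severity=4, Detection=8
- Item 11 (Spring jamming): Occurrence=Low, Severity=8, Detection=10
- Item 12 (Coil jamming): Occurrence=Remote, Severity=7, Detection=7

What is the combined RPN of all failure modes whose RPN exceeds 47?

RPN = Severity × Occurrence × Detection:
  Item 4: 3 × 7 × 8 = 168
  Item 5: 4 × 2 × 5 = 40
  Item 6: 5 × 5 × 7 = 175
  Item 7: 5 × 7 × 7 = 245
  Item 8: 7 × 10 × 5 = 350
  Item 9: 9 × 10 × 5 = 450
  Item 10: 4 × 7 × 8 = 224
  Item 11: 8 × 3 × 10 = 240
  Item 12: 7 × 2 × 7 = 98
RPN > 47: Item 4 (168), Item 6 (175), Item 7 (245), Item 8 (350), Item 9 (450), Item 10 (224), Item 11 (240), Item 12 (98).
Sum: 168 + 175 + 245 + 350 + 450 + 224 + 240 + 98 = 1950.

1950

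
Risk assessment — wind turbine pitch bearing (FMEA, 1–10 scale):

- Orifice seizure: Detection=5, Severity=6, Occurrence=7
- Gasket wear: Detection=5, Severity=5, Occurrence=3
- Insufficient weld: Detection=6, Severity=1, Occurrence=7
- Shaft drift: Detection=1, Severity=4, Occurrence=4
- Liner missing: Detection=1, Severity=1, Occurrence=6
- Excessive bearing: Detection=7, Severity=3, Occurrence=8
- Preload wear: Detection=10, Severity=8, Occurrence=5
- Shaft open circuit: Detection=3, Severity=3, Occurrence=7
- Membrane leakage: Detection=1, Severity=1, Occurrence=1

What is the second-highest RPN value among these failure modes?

210

RPN = Severity × Occurrence × Detection:
  Orifice seizure: 6 × 7 × 5 = 210
  Gasket wear: 5 × 3 × 5 = 75
  Insufficient weld: 1 × 7 × 6 = 42
  Shaft drift: 4 × 4 × 1 = 16
  Liner missing: 1 × 6 × 1 = 6
  Excessive bearing: 3 × 8 × 7 = 168
  Preload wear: 8 × 5 × 10 = 400
  Shaft open circuit: 3 × 7 × 3 = 63
  Membrane leakage: 1 × 1 × 1 = 1
Sorted descending: 400, 210, 168, 75, 63, 42, 16, 6, 1.
The second-highest RPN is 210 (Orifice seizure).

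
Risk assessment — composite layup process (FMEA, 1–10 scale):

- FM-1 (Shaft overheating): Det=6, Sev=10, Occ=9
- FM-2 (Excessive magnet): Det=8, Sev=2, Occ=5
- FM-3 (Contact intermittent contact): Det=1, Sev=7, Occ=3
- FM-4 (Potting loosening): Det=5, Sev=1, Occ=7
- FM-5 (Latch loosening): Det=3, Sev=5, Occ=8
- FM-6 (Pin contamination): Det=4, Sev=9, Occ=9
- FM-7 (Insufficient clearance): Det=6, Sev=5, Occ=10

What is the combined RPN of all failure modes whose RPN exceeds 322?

864

RPN = Severity × Occurrence × Detection:
  FM-1: 10 × 9 × 6 = 540
  FM-2: 2 × 5 × 8 = 80
  FM-3: 7 × 3 × 1 = 21
  FM-4: 1 × 7 × 5 = 35
  FM-5: 5 × 8 × 3 = 120
  FM-6: 9 × 9 × 4 = 324
  FM-7: 5 × 10 × 6 = 300
RPN > 322: FM-1 (540), FM-6 (324).
Sum: 540 + 324 = 864.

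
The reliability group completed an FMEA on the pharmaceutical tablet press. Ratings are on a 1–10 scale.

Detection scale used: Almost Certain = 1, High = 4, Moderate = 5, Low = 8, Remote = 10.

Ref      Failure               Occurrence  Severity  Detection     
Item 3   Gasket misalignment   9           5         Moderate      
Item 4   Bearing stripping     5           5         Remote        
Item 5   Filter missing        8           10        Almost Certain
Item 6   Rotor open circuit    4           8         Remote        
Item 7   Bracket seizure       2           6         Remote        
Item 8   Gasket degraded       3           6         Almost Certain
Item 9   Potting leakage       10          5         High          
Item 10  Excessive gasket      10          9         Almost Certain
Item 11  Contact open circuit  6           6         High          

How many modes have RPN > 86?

RPN = Severity × Occurrence × Detection:
  Item 3: 5 × 9 × 5 = 225
  Item 4: 5 × 5 × 10 = 250
  Item 5: 10 × 8 × 1 = 80
  Item 6: 8 × 4 × 10 = 320
  Item 7: 6 × 2 × 10 = 120
  Item 8: 6 × 3 × 1 = 18
  Item 9: 5 × 10 × 4 = 200
  Item 10: 9 × 10 × 1 = 90
  Item 11: 6 × 6 × 4 = 144
Modes with RPN > 86: Item 3 (225), Item 4 (250), Item 6 (320), Item 7 (120), Item 9 (200), Item 10 (90), Item 11 (144) → 7.

7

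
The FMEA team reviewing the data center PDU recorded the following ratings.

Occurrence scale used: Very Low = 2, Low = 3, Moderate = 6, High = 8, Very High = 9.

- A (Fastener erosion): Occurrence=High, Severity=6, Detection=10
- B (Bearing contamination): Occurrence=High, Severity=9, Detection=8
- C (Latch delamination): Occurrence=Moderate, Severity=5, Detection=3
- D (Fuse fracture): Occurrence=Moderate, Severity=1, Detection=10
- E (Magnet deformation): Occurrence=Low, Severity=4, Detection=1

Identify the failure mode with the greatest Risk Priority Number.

RPN = Severity × Occurrence × Detection:
  A: 6 × 8 × 10 = 480
  B: 9 × 8 × 8 = 576
  C: 5 × 6 × 3 = 90
  D: 1 × 6 × 10 = 60
  E: 4 × 3 × 1 = 12
Highest RPN is 576 → B.

B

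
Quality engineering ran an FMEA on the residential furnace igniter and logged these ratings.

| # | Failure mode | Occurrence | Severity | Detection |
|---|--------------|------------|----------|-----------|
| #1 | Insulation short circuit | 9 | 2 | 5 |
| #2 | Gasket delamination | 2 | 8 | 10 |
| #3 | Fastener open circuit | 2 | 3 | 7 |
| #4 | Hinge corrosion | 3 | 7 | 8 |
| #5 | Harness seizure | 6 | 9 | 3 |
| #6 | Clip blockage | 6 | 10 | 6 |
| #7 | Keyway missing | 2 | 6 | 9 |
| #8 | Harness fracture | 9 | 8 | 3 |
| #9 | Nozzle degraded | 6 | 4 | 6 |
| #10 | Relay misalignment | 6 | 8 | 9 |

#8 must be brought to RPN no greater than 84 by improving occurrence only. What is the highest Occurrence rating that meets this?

#8: S=8, O=9, D=3 → current RPN = 216.
Fixed product = 24. Need 24 × O ≤ 84, so O ≤ 84/24 = 3.50.
Maximum integer Occurrence rating = 3 (gives RPN 72; O=4 would give 96 > 84).

3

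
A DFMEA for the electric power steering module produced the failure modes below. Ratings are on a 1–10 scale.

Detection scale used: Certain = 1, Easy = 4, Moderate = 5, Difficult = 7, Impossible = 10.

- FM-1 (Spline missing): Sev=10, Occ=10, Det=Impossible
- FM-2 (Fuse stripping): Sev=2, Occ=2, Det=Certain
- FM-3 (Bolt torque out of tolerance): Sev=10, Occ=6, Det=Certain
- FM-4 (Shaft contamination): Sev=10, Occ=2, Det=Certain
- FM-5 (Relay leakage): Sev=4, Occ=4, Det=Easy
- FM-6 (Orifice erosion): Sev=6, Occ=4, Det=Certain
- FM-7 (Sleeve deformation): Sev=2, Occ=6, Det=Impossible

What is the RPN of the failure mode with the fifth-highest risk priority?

RPN = Severity × Occurrence × Detection:
  FM-1: 10 × 10 × 10 = 1000
  FM-2: 2 × 2 × 1 = 4
  FM-3: 10 × 6 × 1 = 60
  FM-4: 10 × 2 × 1 = 20
  FM-5: 4 × 4 × 4 = 64
  FM-6: 6 × 4 × 1 = 24
  FM-7: 2 × 6 × 10 = 120
Sorted descending: 1000, 120, 64, 60, 24, 20, 4.
The fifth-highest RPN is 24 (FM-6).

24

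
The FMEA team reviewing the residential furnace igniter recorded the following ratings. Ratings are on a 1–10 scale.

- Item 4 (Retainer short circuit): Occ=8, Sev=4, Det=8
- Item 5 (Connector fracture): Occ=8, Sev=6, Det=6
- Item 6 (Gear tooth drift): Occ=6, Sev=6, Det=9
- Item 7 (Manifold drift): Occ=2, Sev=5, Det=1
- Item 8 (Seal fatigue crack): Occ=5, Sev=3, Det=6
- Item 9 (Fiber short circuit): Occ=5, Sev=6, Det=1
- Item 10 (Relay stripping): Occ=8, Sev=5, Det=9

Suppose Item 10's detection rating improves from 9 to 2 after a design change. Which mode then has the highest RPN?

Item 6

RPN = Severity × Occurrence × Detection:
  Item 4: 4 × 8 × 8 = 256
  Item 5: 6 × 8 × 6 = 288
  Item 6: 6 × 6 × 9 = 324
  Item 7: 5 × 2 × 1 = 10
  Item 8: 3 × 5 × 6 = 90
  Item 9: 6 × 5 × 1 = 30
  Item 10: 5 × 8 × 9 = 360
After action: Item 10 → 5 × 8 × 2 = 80.
Revised RPNs: Item 6=324, Item 5=288, Item 4=256, Item 8=90, Item 10=80, Item 9=30, Item 7=10.
Highest is now Item 6 (324).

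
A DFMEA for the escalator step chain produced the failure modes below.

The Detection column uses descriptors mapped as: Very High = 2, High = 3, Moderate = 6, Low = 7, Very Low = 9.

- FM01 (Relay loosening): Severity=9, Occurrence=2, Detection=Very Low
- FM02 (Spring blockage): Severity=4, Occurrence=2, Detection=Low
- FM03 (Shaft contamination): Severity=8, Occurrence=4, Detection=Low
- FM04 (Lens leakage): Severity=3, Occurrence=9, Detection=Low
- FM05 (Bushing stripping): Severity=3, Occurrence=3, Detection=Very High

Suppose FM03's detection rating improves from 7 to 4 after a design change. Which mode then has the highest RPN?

RPN = Severity × Occurrence × Detection:
  FM01: 9 × 2 × 9 = 162
  FM02: 4 × 2 × 7 = 56
  FM03: 8 × 4 × 7 = 224
  FM04: 3 × 9 × 7 = 189
  FM05: 3 × 3 × 2 = 18
After action: FM03 → 8 × 4 × 4 = 128.
Revised RPNs: FM04=189, FM01=162, FM03=128, FM02=56, FM05=18.
Highest is now FM04 (189).

FM04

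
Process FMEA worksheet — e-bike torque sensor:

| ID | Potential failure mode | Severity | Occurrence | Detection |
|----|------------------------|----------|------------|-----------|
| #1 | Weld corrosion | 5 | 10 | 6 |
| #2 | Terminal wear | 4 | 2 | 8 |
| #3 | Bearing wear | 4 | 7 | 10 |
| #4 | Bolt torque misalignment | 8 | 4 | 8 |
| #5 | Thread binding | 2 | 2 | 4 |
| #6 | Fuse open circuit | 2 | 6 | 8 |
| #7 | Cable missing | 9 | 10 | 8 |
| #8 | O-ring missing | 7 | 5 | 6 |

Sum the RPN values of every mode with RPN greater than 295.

1020

RPN = Severity × Occurrence × Detection:
  #1: 5 × 10 × 6 = 300
  #2: 4 × 2 × 8 = 64
  #3: 4 × 7 × 10 = 280
  #4: 8 × 4 × 8 = 256
  #5: 2 × 2 × 4 = 16
  #6: 2 × 6 × 8 = 96
  #7: 9 × 10 × 8 = 720
  #8: 7 × 5 × 6 = 210
RPN > 295: #1 (300), #7 (720).
Sum: 300 + 720 = 1020.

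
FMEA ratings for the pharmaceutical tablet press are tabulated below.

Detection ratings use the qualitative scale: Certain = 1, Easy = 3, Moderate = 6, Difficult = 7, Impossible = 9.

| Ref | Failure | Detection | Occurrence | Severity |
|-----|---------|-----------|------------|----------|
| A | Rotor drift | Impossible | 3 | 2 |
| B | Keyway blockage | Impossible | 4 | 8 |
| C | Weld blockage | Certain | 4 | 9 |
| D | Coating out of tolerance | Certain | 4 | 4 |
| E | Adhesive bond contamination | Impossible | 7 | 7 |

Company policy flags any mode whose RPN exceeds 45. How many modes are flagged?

RPN = Severity × Occurrence × Detection:
  A: 2 × 3 × 9 = 54
  B: 8 × 4 × 9 = 288
  C: 9 × 4 × 1 = 36
  D: 4 × 4 × 1 = 16
  E: 7 × 7 × 9 = 441
Modes with RPN > 45: A (54), B (288), E (441) → 3.

3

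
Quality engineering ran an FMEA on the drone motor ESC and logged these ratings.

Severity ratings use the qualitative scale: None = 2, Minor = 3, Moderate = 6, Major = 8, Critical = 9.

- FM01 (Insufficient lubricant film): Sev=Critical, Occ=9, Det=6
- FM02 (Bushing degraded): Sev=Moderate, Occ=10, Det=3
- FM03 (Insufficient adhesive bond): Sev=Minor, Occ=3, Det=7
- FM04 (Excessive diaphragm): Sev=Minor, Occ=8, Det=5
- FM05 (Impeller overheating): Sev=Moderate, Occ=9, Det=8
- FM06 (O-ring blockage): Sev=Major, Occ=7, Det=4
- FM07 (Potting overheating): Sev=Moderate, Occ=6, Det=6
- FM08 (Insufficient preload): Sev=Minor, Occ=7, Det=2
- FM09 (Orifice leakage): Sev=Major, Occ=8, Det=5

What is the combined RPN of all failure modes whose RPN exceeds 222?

RPN = Severity × Occurrence × Detection:
  FM01: 9 × 9 × 6 = 486
  FM02: 6 × 10 × 3 = 180
  FM03: 3 × 3 × 7 = 63
  FM04: 3 × 8 × 5 = 120
  FM05: 6 × 9 × 8 = 432
  FM06: 8 × 7 × 4 = 224
  FM07: 6 × 6 × 6 = 216
  FM08: 3 × 7 × 2 = 42
  FM09: 8 × 8 × 5 = 320
RPN > 222: FM01 (486), FM05 (432), FM06 (224), FM09 (320).
Sum: 486 + 432 + 224 + 320 = 1462.

1462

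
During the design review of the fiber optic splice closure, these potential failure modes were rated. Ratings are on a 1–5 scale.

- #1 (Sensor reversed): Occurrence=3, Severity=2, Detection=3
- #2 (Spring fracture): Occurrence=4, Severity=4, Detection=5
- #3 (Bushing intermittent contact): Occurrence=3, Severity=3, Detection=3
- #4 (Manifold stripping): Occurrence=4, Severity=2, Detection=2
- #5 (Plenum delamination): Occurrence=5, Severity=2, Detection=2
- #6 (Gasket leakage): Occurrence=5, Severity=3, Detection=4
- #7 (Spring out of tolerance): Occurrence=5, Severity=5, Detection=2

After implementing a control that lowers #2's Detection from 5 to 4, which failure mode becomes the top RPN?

RPN = Severity × Occurrence × Detection:
  #1: 2 × 3 × 3 = 18
  #2: 4 × 4 × 5 = 80
  #3: 3 × 3 × 3 = 27
  #4: 2 × 4 × 2 = 16
  #5: 2 × 5 × 2 = 20
  #6: 3 × 5 × 4 = 60
  #7: 5 × 5 × 2 = 50
After action: #2 → 4 × 4 × 4 = 64.
Revised RPNs: #2=64, #6=60, #7=50, #3=27, #5=20, #1=18, #4=16.
Highest is now #2 (64).

#2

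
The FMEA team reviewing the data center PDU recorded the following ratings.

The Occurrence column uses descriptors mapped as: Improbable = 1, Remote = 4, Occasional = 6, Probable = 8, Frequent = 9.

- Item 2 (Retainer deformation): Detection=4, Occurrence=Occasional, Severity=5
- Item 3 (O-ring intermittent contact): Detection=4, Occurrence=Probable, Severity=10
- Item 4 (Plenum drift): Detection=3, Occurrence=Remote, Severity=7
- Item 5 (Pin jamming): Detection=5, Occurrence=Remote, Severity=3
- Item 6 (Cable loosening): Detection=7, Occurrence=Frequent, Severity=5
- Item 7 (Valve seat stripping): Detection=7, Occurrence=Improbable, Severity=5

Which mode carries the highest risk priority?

RPN = Severity × Occurrence × Detection:
  Item 2: 5 × 6 × 4 = 120
  Item 3: 10 × 8 × 4 = 320
  Item 4: 7 × 4 × 3 = 84
  Item 5: 3 × 4 × 5 = 60
  Item 6: 5 × 9 × 7 = 315
  Item 7: 5 × 1 × 7 = 35
Highest RPN is 320 → Item 3.

Item 3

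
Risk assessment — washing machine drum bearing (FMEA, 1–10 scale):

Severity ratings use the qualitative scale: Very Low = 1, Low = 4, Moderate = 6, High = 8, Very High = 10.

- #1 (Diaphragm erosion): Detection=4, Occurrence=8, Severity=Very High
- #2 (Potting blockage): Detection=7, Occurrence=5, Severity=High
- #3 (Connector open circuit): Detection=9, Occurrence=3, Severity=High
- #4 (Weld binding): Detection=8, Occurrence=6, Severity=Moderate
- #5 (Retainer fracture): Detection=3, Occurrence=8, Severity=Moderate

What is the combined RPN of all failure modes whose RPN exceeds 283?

608

RPN = Severity × Occurrence × Detection:
  #1: 10 × 8 × 4 = 320
  #2: 8 × 5 × 7 = 280
  #3: 8 × 3 × 9 = 216
  #4: 6 × 6 × 8 = 288
  #5: 6 × 8 × 3 = 144
RPN > 283: #1 (320), #4 (288).
Sum: 320 + 288 = 608.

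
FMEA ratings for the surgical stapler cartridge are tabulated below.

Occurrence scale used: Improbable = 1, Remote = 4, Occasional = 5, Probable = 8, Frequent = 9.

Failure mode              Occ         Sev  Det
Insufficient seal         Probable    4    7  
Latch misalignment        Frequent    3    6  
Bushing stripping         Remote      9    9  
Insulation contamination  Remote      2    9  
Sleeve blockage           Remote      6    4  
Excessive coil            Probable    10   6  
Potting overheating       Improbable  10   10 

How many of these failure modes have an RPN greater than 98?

5

RPN = Severity × Occurrence × Detection:
  Insufficient seal: 4 × 8 × 7 = 224
  Latch misalignment: 3 × 9 × 6 = 162
  Bushing stripping: 9 × 4 × 9 = 324
  Insulation contamination: 2 × 4 × 9 = 72
  Sleeve blockage: 6 × 4 × 4 = 96
  Excessive coil: 10 × 8 × 6 = 480
  Potting overheating: 10 × 1 × 10 = 100
Modes with RPN > 98: Insufficient seal (224), Latch misalignment (162), Bushing stripping (324), Excessive coil (480), Potting overheating (100) → 5.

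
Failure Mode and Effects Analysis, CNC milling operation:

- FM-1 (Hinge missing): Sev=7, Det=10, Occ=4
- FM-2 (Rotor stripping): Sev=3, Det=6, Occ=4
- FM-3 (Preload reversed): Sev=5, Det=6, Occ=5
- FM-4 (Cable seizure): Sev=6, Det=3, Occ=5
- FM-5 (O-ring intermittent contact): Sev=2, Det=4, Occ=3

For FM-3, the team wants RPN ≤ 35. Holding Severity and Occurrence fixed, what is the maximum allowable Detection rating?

FM-3: S=5, O=5, D=6 → current RPN = 150.
Fixed product = 25. Need 25 × D ≤ 35, so D ≤ 35/25 = 1.40.
Maximum integer Detection rating = 1 (gives RPN 25; D=2 would give 50 > 35).

1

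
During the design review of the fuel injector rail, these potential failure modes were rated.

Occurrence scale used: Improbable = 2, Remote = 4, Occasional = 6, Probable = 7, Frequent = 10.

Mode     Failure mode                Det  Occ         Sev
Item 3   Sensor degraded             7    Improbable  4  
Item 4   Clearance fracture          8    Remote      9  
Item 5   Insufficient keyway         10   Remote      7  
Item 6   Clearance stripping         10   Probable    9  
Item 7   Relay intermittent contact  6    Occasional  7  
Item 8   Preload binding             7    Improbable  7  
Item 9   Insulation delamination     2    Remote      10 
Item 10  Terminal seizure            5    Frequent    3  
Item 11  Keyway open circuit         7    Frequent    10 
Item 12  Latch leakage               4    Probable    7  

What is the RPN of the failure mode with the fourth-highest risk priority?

RPN = Severity × Occurrence × Detection:
  Item 3: 4 × 2 × 7 = 56
  Item 4: 9 × 4 × 8 = 288
  Item 5: 7 × 4 × 10 = 280
  Item 6: 9 × 7 × 10 = 630
  Item 7: 7 × 6 × 6 = 252
  Item 8: 7 × 2 × 7 = 98
  Item 9: 10 × 4 × 2 = 80
  Item 10: 3 × 10 × 5 = 150
  Item 11: 10 × 10 × 7 = 700
  Item 12: 7 × 7 × 4 = 196
Sorted descending: 700, 630, 288, 280, 252, 196, 150, 98, 80, 56.
The fourth-highest RPN is 280 (Item 5).

280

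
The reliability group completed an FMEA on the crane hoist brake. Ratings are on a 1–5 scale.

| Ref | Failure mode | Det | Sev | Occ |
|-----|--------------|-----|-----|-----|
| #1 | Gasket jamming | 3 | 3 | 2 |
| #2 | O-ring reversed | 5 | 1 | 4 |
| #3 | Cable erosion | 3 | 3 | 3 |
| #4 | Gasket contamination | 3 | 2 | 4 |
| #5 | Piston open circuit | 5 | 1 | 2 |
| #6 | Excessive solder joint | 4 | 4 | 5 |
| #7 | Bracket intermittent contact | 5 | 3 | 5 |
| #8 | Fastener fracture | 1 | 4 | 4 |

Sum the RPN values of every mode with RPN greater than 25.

182

RPN = Severity × Occurrence × Detection:
  #1: 3 × 2 × 3 = 18
  #2: 1 × 4 × 5 = 20
  #3: 3 × 3 × 3 = 27
  #4: 2 × 4 × 3 = 24
  #5: 1 × 2 × 5 = 10
  #6: 4 × 5 × 4 = 80
  #7: 3 × 5 × 5 = 75
  #8: 4 × 4 × 1 = 16
RPN > 25: #3 (27), #6 (80), #7 (75).
Sum: 27 + 80 + 75 = 182.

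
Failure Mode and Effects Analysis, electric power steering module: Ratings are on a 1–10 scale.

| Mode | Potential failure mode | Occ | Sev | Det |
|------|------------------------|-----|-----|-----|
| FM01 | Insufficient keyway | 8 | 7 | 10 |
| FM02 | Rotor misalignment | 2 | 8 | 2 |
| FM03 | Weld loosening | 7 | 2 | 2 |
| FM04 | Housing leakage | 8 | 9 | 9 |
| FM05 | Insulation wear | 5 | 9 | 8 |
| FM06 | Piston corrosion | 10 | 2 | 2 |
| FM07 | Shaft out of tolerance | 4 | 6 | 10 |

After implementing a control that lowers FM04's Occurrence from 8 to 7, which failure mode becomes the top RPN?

RPN = Severity × Occurrence × Detection:
  FM01: 7 × 8 × 10 = 560
  FM02: 8 × 2 × 2 = 32
  FM03: 2 × 7 × 2 = 28
  FM04: 9 × 8 × 9 = 648
  FM05: 9 × 5 × 8 = 360
  FM06: 2 × 10 × 2 = 40
  FM07: 6 × 4 × 10 = 240
After action: FM04 → 9 × 7 × 9 = 567.
Revised RPNs: FM04=567, FM01=560, FM05=360, FM07=240, FM06=40, FM02=32, FM03=28.
Highest is now FM04 (567).

FM04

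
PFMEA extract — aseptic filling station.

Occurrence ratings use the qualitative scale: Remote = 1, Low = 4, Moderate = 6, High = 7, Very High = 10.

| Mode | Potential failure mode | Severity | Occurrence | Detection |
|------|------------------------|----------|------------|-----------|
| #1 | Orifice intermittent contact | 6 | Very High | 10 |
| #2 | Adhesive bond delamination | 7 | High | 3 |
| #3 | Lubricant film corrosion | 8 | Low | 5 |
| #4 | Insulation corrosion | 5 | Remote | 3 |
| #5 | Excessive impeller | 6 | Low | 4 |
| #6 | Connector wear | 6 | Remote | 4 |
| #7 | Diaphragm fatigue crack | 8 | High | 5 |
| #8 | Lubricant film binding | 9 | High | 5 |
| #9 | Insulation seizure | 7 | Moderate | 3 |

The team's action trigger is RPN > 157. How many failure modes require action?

4

RPN = Severity × Occurrence × Detection:
  #1: 6 × 10 × 10 = 600
  #2: 7 × 7 × 3 = 147
  #3: 8 × 4 × 5 = 160
  #4: 5 × 1 × 3 = 15
  #5: 6 × 4 × 4 = 96
  #6: 6 × 1 × 4 = 24
  #7: 8 × 7 × 5 = 280
  #8: 9 × 7 × 5 = 315
  #9: 7 × 6 × 3 = 126
Modes with RPN > 157: #1 (600), #3 (160), #7 (280), #8 (315) → 4.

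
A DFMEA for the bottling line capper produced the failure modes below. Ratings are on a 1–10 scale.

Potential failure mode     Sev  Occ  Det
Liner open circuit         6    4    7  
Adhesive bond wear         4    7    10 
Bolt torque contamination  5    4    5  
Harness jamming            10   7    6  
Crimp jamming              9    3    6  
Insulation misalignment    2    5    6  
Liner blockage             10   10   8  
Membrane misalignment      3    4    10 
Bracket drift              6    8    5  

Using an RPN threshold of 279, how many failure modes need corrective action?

RPN = Severity × Occurrence × Detection:
  Liner open circuit: 6 × 4 × 7 = 168
  Adhesive bond wear: 4 × 7 × 10 = 280
  Bolt torque contamination: 5 × 4 × 5 = 100
  Harness jamming: 10 × 7 × 6 = 420
  Crimp jamming: 9 × 3 × 6 = 162
  Insulation misalignment: 2 × 5 × 6 = 60
  Liner blockage: 10 × 10 × 8 = 800
  Membrane misalignment: 3 × 4 × 10 = 120
  Bracket drift: 6 × 8 × 5 = 240
Modes with RPN ≥ 279: Adhesive bond wear (280), Harness jamming (420), Liner blockage (800) → 3.

3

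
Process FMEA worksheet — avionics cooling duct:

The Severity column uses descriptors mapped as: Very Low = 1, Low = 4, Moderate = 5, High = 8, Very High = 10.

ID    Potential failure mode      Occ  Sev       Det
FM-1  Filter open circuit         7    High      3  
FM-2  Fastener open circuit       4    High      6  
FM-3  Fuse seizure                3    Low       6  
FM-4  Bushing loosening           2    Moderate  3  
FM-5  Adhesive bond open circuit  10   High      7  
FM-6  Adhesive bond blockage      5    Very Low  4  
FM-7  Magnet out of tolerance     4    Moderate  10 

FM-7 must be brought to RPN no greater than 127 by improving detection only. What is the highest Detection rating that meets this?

FM-7: S=5, O=4, D=10 → current RPN = 200.
Fixed product = 20. Need 20 × D ≤ 127, so D ≤ 127/20 = 6.35.
Maximum integer Detection rating = 6 (gives RPN 120; D=7 would give 140 > 127).

6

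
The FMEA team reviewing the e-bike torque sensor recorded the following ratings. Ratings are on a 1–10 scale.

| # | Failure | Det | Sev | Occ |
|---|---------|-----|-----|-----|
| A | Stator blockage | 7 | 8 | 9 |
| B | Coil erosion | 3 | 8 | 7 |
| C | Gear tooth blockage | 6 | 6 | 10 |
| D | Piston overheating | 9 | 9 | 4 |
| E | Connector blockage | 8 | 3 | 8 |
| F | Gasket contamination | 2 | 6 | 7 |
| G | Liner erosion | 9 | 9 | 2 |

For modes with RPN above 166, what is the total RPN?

RPN = Severity × Occurrence × Detection:
  A: 8 × 9 × 7 = 504
  B: 8 × 7 × 3 = 168
  C: 6 × 10 × 6 = 360
  D: 9 × 4 × 9 = 324
  E: 3 × 8 × 8 = 192
  F: 6 × 7 × 2 = 84
  G: 9 × 2 × 9 = 162
RPN > 166: A (504), B (168), C (360), D (324), E (192).
Sum: 504 + 168 + 360 + 324 + 192 = 1548.

1548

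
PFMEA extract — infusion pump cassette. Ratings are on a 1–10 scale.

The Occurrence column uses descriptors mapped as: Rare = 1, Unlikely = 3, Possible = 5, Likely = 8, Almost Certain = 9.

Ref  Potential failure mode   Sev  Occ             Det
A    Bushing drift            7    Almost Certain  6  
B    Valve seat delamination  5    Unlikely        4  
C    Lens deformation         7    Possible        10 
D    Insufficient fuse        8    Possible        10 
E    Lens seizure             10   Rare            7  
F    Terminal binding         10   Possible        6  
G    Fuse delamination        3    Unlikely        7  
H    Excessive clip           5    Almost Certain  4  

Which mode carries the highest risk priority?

RPN = Severity × Occurrence × Detection:
  A: 7 × 9 × 6 = 378
  B: 5 × 3 × 4 = 60
  C: 7 × 5 × 10 = 350
  D: 8 × 5 × 10 = 400
  E: 10 × 1 × 7 = 70
  F: 10 × 5 × 6 = 300
  G: 3 × 3 × 7 = 63
  H: 5 × 9 × 4 = 180
Highest RPN is 400 → D.

D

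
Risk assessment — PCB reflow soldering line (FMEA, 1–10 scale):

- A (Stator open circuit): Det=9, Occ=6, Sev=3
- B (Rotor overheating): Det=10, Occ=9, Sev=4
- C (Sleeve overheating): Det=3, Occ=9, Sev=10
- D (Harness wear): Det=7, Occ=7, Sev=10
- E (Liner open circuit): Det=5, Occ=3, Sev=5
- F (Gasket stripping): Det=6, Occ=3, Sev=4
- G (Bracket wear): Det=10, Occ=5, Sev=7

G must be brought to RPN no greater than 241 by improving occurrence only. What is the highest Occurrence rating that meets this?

G: S=7, O=5, D=10 → current RPN = 350.
Fixed product = 70. Need 70 × O ≤ 241, so O ≤ 241/70 = 3.44.
Maximum integer Occurrence rating = 3 (gives RPN 210; O=4 would give 280 > 241).

3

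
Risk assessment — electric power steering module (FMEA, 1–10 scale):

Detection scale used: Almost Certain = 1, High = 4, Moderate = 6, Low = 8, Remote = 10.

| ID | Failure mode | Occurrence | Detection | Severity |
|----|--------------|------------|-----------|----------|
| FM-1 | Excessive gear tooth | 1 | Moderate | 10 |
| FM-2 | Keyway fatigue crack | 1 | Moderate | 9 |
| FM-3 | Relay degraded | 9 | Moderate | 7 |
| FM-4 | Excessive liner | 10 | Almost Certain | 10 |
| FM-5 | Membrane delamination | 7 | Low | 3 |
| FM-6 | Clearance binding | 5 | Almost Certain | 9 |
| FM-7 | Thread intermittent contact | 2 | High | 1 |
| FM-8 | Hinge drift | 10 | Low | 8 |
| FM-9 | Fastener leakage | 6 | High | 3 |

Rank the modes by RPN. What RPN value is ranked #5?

RPN = Severity × Occurrence × Detection:
  FM-1: 10 × 1 × 6 = 60
  FM-2: 9 × 1 × 6 = 54
  FM-3: 7 × 9 × 6 = 378
  FM-4: 10 × 10 × 1 = 100
  FM-5: 3 × 7 × 8 = 168
  FM-6: 9 × 5 × 1 = 45
  FM-7: 1 × 2 × 4 = 8
  FM-8: 8 × 10 × 8 = 640
  FM-9: 3 × 6 × 4 = 72
Sorted descending: 640, 378, 168, 100, 72, 60, 54, 45, 8.
The fifth-highest RPN is 72 (FM-9).

72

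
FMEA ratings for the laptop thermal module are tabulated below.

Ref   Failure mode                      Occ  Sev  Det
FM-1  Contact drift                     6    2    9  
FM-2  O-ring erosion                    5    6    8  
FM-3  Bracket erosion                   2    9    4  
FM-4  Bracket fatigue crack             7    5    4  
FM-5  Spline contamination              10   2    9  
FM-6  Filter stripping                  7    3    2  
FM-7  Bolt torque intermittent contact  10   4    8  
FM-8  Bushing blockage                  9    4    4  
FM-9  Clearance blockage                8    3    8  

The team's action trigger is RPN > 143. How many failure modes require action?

RPN = Severity × Occurrence × Detection:
  FM-1: 2 × 6 × 9 = 108
  FM-2: 6 × 5 × 8 = 240
  FM-3: 9 × 2 × 4 = 72
  FM-4: 5 × 7 × 4 = 140
  FM-5: 2 × 10 × 9 = 180
  FM-6: 3 × 7 × 2 = 42
  FM-7: 4 × 10 × 8 = 320
  FM-8: 4 × 9 × 4 = 144
  FM-9: 3 × 8 × 8 = 192
Modes with RPN > 143: FM-2 (240), FM-5 (180), FM-7 (320), FM-8 (144), FM-9 (192) → 5.

5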